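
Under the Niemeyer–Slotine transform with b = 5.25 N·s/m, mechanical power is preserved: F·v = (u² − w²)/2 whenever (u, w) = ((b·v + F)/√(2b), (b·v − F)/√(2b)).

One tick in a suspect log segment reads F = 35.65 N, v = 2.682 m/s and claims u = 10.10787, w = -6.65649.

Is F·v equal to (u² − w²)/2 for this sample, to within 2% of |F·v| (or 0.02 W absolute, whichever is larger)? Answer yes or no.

no

F·v = 35.65×2.682 = 95.61330 W.
(u² − w²)/2 = (102.16904 − 44.30886)/2 = 28.93009 W.
|Δ| = 66.68321;  2% of max(1, |F·v|) = 1.91227.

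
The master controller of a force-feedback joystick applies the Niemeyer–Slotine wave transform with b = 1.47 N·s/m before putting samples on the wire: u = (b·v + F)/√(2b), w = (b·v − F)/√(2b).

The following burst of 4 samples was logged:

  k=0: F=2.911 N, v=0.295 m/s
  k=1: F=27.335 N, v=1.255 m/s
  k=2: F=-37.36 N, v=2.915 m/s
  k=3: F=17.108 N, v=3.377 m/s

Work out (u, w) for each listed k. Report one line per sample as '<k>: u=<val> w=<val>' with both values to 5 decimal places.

0: u=1.95064 w=-1.44482
1: u=17.01803 w=-14.86616
2: u=-19.28970 w=24.28789
3: u=12.87276 w=-7.08241

k=0: b·v=1.47×0.295=0.43365; √(2b)=1.71464; u=(0.43365+2.911)/1.71464=1.95064, w=(0.43365−2.911)/1.71464=-1.44482
k=1: b·v=1.47×1.255=1.84485; √(2b)=1.71464; u=(1.84485+27.335)/1.71464=17.01803, w=(1.84485−27.335)/1.71464=-14.86616
k=2: b·v=1.47×2.915=4.28505; √(2b)=1.71464; u=(4.28505+(-37.36))/1.71464=-19.28970, w=(4.28505−(-37.36))/1.71464=24.28789
k=3: b·v=1.47×3.377=4.96419; √(2b)=1.71464; u=(4.96419+17.108)/1.71464=12.87276, w=(4.96419−17.108)/1.71464=-7.08241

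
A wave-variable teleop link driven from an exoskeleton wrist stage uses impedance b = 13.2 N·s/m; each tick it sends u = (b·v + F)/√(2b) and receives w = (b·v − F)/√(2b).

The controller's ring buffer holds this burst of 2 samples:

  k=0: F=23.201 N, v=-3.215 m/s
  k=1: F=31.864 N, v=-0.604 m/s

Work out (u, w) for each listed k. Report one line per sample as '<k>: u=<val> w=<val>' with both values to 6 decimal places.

0: u=-3.743996 w=-12.774973
1: u=4.649818 w=-7.753227

k=0: b·v=13.2×(-3.215)=-42.438000; √(2b)=5.138093; u=(-42.438000+23.201)/5.138093=-3.743996, w=(-42.438000−23.201)/5.138093=-12.774973
k=1: b·v=13.2×(-0.604)=-7.972800; √(2b)=5.138093; u=(-7.972800+31.864)/5.138093=4.649818, w=(-7.972800−31.864)/5.138093=-7.753227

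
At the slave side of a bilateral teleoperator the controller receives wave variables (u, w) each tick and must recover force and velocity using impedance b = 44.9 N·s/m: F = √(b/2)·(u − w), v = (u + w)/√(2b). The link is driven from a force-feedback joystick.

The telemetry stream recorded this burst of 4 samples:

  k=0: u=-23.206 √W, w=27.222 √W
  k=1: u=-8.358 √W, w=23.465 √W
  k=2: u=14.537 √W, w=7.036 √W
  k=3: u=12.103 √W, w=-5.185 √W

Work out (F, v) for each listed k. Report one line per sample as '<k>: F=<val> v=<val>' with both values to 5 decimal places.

0: F=-238.93508 v=0.42379
1: F=-150.78193 v=1.59419
2: F=35.54081 v=2.27652
3: F=81.91302 v=0.73003

k=0: u−w=-50.42800, u+w=4.01600; √(b/2)=4.73814, √(2b)=9.47629; F=4.73814×(-50.428)=-238.93508, v=4.01600/9.47629=0.42379
k=1: u−w=-31.82300, u+w=15.10700; √(b/2)=4.73814, √(2b)=9.47629; F=4.73814×(-31.823)=-150.78193, v=15.10700/9.47629=1.59419
k=2: u−w=7.50100, u+w=21.57300; √(b/2)=4.73814, √(2b)=9.47629; F=4.73814×7.501=35.54081, v=21.57300/9.47629=2.27652
k=3: u−w=17.28800, u+w=6.91800; √(b/2)=4.73814, √(2b)=9.47629; F=4.73814×17.288=81.91302, v=6.91800/9.47629=0.73003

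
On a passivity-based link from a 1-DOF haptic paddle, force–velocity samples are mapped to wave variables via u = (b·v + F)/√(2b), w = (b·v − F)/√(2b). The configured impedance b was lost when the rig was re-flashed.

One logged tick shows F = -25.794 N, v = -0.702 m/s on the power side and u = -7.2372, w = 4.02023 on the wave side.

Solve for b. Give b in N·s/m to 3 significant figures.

b = 10.5 N·s/m

u + w = -3.2170;  u + w = √(2b)·v, so √(2b) = -3.2170/(-0.702) = 4.5826.
b = (√(2b))²/2 = 21.0000/2 = 10.5000.
(Check via u − w = 2F/√(2b): u − w = -11.2574, 2F/√(2b) = -11.2574.)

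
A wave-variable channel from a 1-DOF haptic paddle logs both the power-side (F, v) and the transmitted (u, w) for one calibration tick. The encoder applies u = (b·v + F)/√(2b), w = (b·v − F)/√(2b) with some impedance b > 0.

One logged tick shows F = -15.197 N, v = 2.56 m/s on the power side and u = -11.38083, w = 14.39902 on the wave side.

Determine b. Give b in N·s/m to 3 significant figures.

b = 0.695 N·s/m

u + w = 3.01819;  u + w = √(2b)·v, so √(2b) = 3.01819/2.56 = 1.17898.
b = (√(2b))²/2 = 1.38999/2 = 0.69500.
(Check via u − w = 2F/√(2b): u − w = -25.77985, 2F/√(2b) = -25.77990.)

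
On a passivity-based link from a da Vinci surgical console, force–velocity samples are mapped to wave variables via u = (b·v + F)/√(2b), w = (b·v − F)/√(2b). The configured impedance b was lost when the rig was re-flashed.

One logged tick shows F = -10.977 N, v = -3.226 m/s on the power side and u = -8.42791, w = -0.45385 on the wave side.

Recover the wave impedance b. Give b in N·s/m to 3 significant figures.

u + w = -8.8818;  u + w = √(2b)·v, so √(2b) = -8.8818/(-3.226) = 2.7532.
b = (√(2b))²/2 = 7.5800/2 = 3.7900.
(Check via u − w = 2F/√(2b): u − w = -7.9741, 2F/√(2b) = -7.9741.)

b = 3.79 N·s/m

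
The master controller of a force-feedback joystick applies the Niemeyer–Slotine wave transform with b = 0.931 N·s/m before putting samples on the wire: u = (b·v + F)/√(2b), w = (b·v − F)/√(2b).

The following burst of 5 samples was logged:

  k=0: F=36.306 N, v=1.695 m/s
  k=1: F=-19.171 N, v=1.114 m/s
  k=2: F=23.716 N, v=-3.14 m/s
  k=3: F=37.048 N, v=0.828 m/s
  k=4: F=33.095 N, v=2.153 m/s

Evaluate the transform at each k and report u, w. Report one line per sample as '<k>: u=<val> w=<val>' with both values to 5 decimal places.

0: u=27.76301 w=-25.45009
1: u=-13.28925 w=14.80936
2: u=15.23773 w=-19.52242
3: u=27.71524 w=-26.58539
4: u=25.72233 w=-22.78446

k=0: b·v=0.931×1.695=1.57805; √(2b)=1.36455; u=(1.57805+36.306)/1.36455=27.76301, w=(1.57805−36.306)/1.36455=-25.45009
k=1: b·v=0.931×1.114=1.03713; √(2b)=1.36455; u=(1.03713+(-19.171))/1.36455=-13.28925, w=(1.03713−(-19.171))/1.36455=14.80936
k=2: b·v=0.931×(-3.14)=-2.92334; √(2b)=1.36455; u=(-2.92334+23.716)/1.36455=15.23773, w=(-2.92334−23.716)/1.36455=-19.52242
k=3: b·v=0.931×0.828=0.77087; √(2b)=1.36455; u=(0.77087+37.048)/1.36455=27.71524, w=(0.77087−37.048)/1.36455=-26.58539
k=4: b·v=0.931×2.153=2.00444; √(2b)=1.36455; u=(2.00444+33.095)/1.36455=25.72233, w=(2.00444−33.095)/1.36455=-22.78446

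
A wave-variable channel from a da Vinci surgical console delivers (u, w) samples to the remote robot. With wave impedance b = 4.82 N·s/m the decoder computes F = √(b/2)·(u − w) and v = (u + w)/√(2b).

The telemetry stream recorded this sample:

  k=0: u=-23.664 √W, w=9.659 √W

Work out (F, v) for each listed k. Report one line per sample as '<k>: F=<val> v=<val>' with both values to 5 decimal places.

k=0: u−w=-33.32300, u+w=-14.00500; √(b/2)=1.55242, √(2b)=3.10483; F=1.55242×(-33.323)=-51.73121, v=-14.00500/3.10483=-4.51071

0: F=-51.73121 v=-4.51071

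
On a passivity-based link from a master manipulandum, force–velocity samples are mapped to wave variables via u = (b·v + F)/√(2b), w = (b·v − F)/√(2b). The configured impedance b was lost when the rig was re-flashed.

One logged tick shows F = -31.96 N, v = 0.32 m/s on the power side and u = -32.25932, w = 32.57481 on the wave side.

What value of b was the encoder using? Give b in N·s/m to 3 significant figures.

b = 0.486 N·s/m

u + w = 0.3155;  u + w = √(2b)·v, so √(2b) = 0.3155/0.32 = 0.9859.
b = (√(2b))²/2 = 0.9720/2 = 0.4860.
(Check via u − w = 2F/√(2b): u − w = -64.8341, 2F/√(2b) = -64.8338.)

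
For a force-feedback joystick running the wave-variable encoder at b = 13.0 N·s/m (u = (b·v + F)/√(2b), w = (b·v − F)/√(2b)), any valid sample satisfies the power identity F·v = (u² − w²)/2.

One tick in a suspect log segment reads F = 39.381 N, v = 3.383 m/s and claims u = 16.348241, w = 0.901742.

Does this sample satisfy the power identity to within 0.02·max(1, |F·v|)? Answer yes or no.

yes

F·v = 39.381×3.383 = 133.225923 W.
(u² − w²)/2 = (267.264984 − 0.813139)/2 = 133.225923 W.
|Δ| = 0.000000;  2% of max(1, |F·v|) = 2.664518.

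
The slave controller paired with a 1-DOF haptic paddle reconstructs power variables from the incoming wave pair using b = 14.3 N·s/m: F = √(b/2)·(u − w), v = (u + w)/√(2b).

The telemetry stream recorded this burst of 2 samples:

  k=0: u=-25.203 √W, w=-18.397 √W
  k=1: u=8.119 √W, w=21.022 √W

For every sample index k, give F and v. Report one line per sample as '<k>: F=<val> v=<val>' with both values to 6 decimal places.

0: F=-18.198893 v=-8.152738
1: F=-34.501956 v=5.449058

k=0: u−w=-6.806000, u+w=-43.600000; √(b/2)=2.673948, √(2b)=5.347897; F=2.673948×(-6.806)=-18.198893, v=-43.600000/5.347897=-8.152738
k=1: u−w=-12.903000, u+w=29.141000; √(b/2)=2.673948, √(2b)=5.347897; F=2.673948×(-12.903)=-34.501956, v=29.141000/5.347897=5.449058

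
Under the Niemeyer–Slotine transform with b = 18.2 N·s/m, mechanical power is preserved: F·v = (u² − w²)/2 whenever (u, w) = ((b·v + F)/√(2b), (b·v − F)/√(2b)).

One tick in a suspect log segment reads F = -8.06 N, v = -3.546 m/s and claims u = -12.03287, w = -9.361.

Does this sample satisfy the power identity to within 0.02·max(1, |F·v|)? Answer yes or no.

yes

F·v = (-8.06)×(-3.546) = 28.58076 W.
(u² − w²)/2 = (144.78996 − 87.62832)/2 = 28.58082 W.
|Δ| = 0.00006;  2% of max(1, |F·v|) = 0.57162.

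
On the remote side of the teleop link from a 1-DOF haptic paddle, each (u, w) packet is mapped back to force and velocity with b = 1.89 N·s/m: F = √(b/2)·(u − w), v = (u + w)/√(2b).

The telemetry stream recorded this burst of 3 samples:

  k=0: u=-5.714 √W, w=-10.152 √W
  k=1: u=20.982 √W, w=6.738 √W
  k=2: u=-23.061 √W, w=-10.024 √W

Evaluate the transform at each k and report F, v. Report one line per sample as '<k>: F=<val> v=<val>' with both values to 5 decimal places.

0: F=4.31423 v=-8.16059
1: F=13.84675 v=14.25763
2: F=-12.67341 v=-17.01709

k=0: u−w=4.43800, u+w=-15.86600; √(b/2)=0.97211, √(2b)=1.94422; F=0.97211×4.438=4.31423, v=-15.86600/1.94422=-8.16059
k=1: u−w=14.24400, u+w=27.72000; √(b/2)=0.97211, √(2b)=1.94422; F=0.97211×14.244=13.84675, v=27.72000/1.94422=14.25763
k=2: u−w=-13.03700, u+w=-33.08500; √(b/2)=0.97211, √(2b)=1.94422; F=0.97211×(-13.037)=-12.67341, v=-33.08500/1.94422=-17.01709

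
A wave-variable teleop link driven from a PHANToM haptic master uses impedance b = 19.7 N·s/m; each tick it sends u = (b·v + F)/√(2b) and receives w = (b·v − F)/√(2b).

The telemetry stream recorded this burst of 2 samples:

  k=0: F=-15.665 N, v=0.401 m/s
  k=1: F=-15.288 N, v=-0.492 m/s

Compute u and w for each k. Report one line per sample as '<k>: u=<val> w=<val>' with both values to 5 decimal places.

0: u=-1.23712 w=3.75417
1: u=-3.97971 w=0.89145

k=0: b·v=19.7×0.401=7.89970; √(2b)=6.27694; u=(7.89970+(-15.665))/6.27694=-1.23712, w=(7.89970−(-15.665))/6.27694=3.75417
k=1: b·v=19.7×(-0.492)=-9.69240; √(2b)=6.27694; u=(-9.69240+(-15.288))/6.27694=-3.97971, w=(-9.69240−(-15.288))/6.27694=0.89145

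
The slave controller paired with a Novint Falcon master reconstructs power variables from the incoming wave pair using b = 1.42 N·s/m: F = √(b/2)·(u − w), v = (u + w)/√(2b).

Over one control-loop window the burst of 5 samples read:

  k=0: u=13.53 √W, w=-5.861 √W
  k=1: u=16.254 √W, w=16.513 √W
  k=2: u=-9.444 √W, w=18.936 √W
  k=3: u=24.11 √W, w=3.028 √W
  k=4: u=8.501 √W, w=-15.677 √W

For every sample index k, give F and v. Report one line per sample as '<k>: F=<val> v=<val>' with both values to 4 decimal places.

k=0: u−w=19.3910, u+w=7.6690; √(b/2)=0.8426, √(2b)=1.6852; F=0.8426×19.391=16.3391, v=7.6690/1.6852=4.5507
k=1: u−w=-0.2590, u+w=32.7670; √(b/2)=0.8426, √(2b)=1.6852; F=0.8426×(-0.259)=-0.2182, v=32.7670/1.6852=19.4436
k=2: u−w=-28.3800, u+w=9.4920; √(b/2)=0.8426, √(2b)=1.6852; F=0.8426×(-28.38)=-23.9134, v=9.4920/1.6852=5.6325
k=3: u−w=21.0820, u+w=27.1380; √(b/2)=0.8426, √(2b)=1.6852; F=0.8426×21.082=17.7640, v=27.1380/1.6852=16.1034
k=4: u−w=24.1780, u+w=-7.1760; √(b/2)=0.8426, √(2b)=1.6852; F=0.8426×24.178=20.3727, v=-7.1760/1.6852=-4.2582

0: F=16.3391 v=4.5507
1: F=-0.2182 v=19.4436
2: F=-23.9134 v=5.6325
3: F=17.7640 v=16.1034
4: F=20.3727 v=-4.2582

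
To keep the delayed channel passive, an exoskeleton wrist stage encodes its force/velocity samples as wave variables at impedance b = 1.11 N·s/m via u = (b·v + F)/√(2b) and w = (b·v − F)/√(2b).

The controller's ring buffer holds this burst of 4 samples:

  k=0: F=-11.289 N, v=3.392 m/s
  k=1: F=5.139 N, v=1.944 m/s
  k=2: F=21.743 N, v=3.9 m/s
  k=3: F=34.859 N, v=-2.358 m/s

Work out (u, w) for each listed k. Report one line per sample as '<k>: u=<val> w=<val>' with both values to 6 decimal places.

k=0: b·v=1.11×3.392=3.765120; √(2b)=1.489966; u=(3.765120+(-11.289))/1.489966=-5.049698, w=(3.765120−(-11.289))/1.489966=10.103664
k=1: b·v=1.11×1.944=2.157840; √(2b)=1.489966; u=(2.157840+5.139)/1.489966=4.897318, w=(2.157840−5.139)/1.489966=-2.000824
k=2: b·v=1.11×3.9=4.329000; √(2b)=1.489966; u=(4.329000+21.743)/1.489966=17.498381, w=(4.329000−21.743)/1.489966=-11.687512
k=3: b·v=1.11×(-2.358)=-2.617380; √(2b)=1.489966; u=(-2.617380+34.859)/1.489966=21.639158, w=(-2.617380−34.859)/1.489966=-25.152499

0: u=-5.049698 w=10.103664
1: u=4.897318 w=-2.000824
2: u=17.498381 w=-11.687512
3: u=21.639158 w=-25.152499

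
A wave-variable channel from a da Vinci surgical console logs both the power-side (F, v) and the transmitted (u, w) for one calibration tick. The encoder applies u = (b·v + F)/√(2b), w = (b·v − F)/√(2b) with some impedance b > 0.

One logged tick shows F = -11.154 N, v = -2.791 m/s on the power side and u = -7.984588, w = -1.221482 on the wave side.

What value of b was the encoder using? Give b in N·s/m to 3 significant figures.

u + w = -9.206070;  u + w = √(2b)·v, so √(2b) = -9.206070/(-2.791) = 3.298484.
b = (√(2b))²/2 = 10.879999/2 = 5.440000.
(Check via u − w = 2F/√(2b): u − w = -6.763106, 2F/√(2b) = -6.763106.)

b = 5.44 N·s/m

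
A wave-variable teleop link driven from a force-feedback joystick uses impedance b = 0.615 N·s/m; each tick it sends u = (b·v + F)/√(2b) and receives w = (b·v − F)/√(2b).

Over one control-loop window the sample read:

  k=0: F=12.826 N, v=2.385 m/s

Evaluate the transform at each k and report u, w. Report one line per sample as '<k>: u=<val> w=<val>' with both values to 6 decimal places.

k=0: b·v=0.615×2.385=1.466775; √(2b)=1.109054; u=(1.466775+12.826)/1.109054=12.887361, w=(1.466775−12.826)/1.109054=-10.242268

0: u=12.887361 w=-10.242268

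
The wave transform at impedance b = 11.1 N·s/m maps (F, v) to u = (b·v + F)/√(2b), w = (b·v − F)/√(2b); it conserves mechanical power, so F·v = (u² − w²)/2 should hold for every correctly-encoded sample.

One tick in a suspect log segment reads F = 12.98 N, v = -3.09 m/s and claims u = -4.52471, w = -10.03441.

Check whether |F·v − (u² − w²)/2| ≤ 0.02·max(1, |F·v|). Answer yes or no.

yes

F·v = 12.98×(-3.09) = -40.1082 W.
(u² − w²)/2 = (20.4730 − 100.6894)/2 = -40.1082 W.
|Δ| = 0.0000;  2% of max(1, |F·v|) = 0.8022.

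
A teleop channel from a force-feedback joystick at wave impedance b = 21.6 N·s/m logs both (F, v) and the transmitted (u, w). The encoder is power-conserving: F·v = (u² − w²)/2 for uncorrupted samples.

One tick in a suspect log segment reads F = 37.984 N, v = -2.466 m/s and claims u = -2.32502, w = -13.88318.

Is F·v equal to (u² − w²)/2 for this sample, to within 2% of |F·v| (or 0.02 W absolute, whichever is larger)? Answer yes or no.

yes

F·v = 37.984×(-2.466) = -93.6685 W.
(u² − w²)/2 = (5.4057 − 192.7427)/2 = -93.6685 W.
|Δ| = 0.0001;  2% of max(1, |F·v|) = 1.8734.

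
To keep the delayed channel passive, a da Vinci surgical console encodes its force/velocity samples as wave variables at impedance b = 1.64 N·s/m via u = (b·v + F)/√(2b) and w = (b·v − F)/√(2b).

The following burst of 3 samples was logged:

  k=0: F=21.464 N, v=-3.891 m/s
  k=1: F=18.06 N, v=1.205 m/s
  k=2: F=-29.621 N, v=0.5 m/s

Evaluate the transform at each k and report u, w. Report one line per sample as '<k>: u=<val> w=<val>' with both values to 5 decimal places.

k=0: b·v=1.64×(-3.891)=-6.38124; √(2b)=1.81108; u=(-6.38124+21.464)/1.81108=8.32806, w=(-6.38124−21.464)/1.81108=-15.37496
k=1: b·v=1.64×1.205=1.97620; √(2b)=1.81108; u=(1.97620+18.06)/1.81108=11.06314, w=(1.97620−18.06)/1.81108=-8.88079
k=2: b·v=1.64×0.5=0.82000; √(2b)=1.81108; u=(0.82000+(-29.621))/1.81108=-15.90269, w=(0.82000−(-29.621))/1.81108=16.80823

0: u=8.32806 w=-15.37496
1: u=11.06314 w=-8.88079
2: u=-15.90269 w=16.80823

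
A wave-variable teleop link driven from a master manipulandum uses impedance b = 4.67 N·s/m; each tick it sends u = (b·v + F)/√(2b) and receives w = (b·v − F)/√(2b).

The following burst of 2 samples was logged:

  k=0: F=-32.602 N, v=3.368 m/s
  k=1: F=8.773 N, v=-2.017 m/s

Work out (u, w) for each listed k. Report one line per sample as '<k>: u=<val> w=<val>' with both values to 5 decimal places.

k=0: b·v=4.67×3.368=15.72856; √(2b)=3.05614; u=(15.72856+(-32.602))/3.05614=-5.52116, w=(15.72856−(-32.602))/3.05614=15.81424
k=1: b·v=4.67×(-2.017)=-9.41939; √(2b)=3.05614; u=(-9.41939+8.773)/3.05614=-0.21151, w=(-9.41939−8.773)/3.05614=-5.95273

0: u=-5.52116 w=15.81424
1: u=-0.21151 w=-5.95273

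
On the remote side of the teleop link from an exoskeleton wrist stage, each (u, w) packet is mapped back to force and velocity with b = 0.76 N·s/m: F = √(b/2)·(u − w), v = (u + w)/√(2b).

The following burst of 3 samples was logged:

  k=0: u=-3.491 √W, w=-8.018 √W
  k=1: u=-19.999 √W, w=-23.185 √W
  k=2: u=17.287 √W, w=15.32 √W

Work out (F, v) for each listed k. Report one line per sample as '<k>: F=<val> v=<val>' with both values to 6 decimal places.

0: F=2.790630 v=-9.335032
1: F=1.963982 v=-35.026849
2: F=1.212540 v=26.447769

k=0: u−w=4.527000, u+w=-11.509000; √(b/2)=0.616441, √(2b)=1.232883; F=0.616441×4.527=2.790630, v=-11.509000/1.232883=-9.335032
k=1: u−w=3.186000, u+w=-43.184000; √(b/2)=0.616441, √(2b)=1.232883; F=0.616441×3.186=1.963982, v=-43.184000/1.232883=-35.026849
k=2: u−w=1.967000, u+w=32.607000; √(b/2)=0.616441, √(2b)=1.232883; F=0.616441×1.967=1.212540, v=32.607000/1.232883=26.447769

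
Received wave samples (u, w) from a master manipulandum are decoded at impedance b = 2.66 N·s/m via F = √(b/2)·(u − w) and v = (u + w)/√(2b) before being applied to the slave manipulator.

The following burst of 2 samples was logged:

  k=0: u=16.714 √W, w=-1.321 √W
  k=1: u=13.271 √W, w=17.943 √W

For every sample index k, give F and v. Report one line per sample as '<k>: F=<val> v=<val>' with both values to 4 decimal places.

0: F=20.7990 v=6.6737
1: F=-5.3880 v=13.5330

k=0: u−w=18.0350, u+w=15.3930; √(b/2)=1.1533, √(2b)=2.3065; F=1.1533×18.035=20.7990, v=15.3930/2.3065=6.6737
k=1: u−w=-4.6720, u+w=31.2140; √(b/2)=1.1533, √(2b)=2.3065; F=1.1533×(-4.672)=-5.3880, v=31.2140/2.3065=13.5330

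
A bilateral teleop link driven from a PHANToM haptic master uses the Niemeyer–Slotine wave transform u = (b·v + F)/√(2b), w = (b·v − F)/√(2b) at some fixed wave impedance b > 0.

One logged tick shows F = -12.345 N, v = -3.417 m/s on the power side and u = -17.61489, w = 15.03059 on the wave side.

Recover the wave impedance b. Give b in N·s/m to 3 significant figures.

b = 0.286 N·s/m

u + w = -2.5843;  u + w = √(2b)·v, so √(2b) = -2.5843/(-3.417) = 0.7563.
b = (√(2b))²/2 = 0.5720/2 = 0.2860.
(Check via u − w = 2F/√(2b): u − w = -32.6455, 2F/√(2b) = -32.6455.)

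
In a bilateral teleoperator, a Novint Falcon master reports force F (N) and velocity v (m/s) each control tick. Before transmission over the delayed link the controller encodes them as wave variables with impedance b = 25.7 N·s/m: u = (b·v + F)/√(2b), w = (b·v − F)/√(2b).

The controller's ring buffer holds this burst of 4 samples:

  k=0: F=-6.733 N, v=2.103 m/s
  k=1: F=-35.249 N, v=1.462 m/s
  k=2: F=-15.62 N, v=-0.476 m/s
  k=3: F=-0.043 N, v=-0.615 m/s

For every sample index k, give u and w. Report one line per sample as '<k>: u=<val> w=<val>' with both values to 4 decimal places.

0: u=6.5995 w=8.4777
1: u=0.3242 w=10.1574
2: u=-3.8850 w=0.4724
3: u=-2.2106 w=-2.1986

k=0: b·v=25.7×2.103=54.0471; √(2b)=7.1694; u=(54.0471+(-6.733))/7.1694=6.5995, w=(54.0471−(-6.733))/7.1694=8.4777
k=1: b·v=25.7×1.462=37.5734; √(2b)=7.1694; u=(37.5734+(-35.249))/7.1694=0.3242, w=(37.5734−(-35.249))/7.1694=10.1574
k=2: b·v=25.7×(-0.476)=-12.2332; √(2b)=7.1694; u=(-12.2332+(-15.62))/7.1694=-3.8850, w=(-12.2332−(-15.62))/7.1694=0.4724
k=3: b·v=25.7×(-0.615)=-15.8055; √(2b)=7.1694; u=(-15.8055+(-0.043))/7.1694=-2.2106, w=(-15.8055−(-0.043))/7.1694=-2.1986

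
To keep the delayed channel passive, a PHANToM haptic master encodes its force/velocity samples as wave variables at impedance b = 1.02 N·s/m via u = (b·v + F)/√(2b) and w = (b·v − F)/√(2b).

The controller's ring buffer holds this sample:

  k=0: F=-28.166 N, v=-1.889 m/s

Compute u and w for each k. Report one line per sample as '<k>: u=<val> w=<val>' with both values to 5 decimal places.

0: u=-21.06916 w=18.37113

k=0: b·v=1.02×(-1.889)=-1.92678; √(2b)=1.42829; u=(-1.92678+(-28.166))/1.42829=-21.06916, w=(-1.92678−(-28.166))/1.42829=18.37113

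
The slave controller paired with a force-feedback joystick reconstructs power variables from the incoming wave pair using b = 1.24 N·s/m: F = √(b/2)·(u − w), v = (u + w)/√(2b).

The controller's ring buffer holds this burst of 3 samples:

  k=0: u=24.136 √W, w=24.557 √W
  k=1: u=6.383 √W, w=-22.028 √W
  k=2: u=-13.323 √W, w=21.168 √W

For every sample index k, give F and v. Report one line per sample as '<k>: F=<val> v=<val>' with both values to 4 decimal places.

k=0: u−w=-0.4210, u+w=48.6930; √(b/2)=0.7874, √(2b)=1.5748; F=0.7874×(-0.421)=-0.3315, v=48.6930/1.5748=30.9201
k=1: u−w=28.4110, u+w=-15.6450; √(b/2)=0.7874, √(2b)=1.5748; F=0.7874×28.411=22.3708, v=-15.6450/1.5748=-9.9346
k=2: u−w=-34.4910, u+w=7.8450; √(b/2)=0.7874, √(2b)=1.5748; F=0.7874×(-34.491)=-27.1582, v=7.8450/1.5748=4.9816

0: F=-0.3315 v=30.9201
1: F=22.3708 v=-9.9346
2: F=-27.1582 v=4.9816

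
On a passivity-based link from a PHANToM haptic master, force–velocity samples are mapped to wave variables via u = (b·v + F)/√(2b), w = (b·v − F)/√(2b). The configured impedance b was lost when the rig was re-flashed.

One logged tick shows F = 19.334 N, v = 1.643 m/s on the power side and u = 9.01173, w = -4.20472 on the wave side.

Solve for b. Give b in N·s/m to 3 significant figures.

u + w = 4.8070;  u + w = √(2b)·v, so √(2b) = 4.8070/1.643 = 2.9258.
b = (√(2b))²/2 = 8.5600/2 = 4.2800.
(Check via u − w = 2F/√(2b): u − w = 13.2165, 2F/√(2b) = 13.2164.)

b = 4.28 N·s/m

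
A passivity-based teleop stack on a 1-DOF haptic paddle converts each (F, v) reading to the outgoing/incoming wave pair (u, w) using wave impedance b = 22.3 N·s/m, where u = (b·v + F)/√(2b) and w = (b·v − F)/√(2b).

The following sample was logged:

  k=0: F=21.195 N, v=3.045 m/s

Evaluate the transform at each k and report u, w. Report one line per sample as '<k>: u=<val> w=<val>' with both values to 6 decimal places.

0: u=13.341448 w=6.994046

k=0: b·v=22.3×3.045=67.903500; √(2b)=6.678323; u=(67.903500+21.195)/6.678323=13.341448, w=(67.903500−21.195)/6.678323=6.994046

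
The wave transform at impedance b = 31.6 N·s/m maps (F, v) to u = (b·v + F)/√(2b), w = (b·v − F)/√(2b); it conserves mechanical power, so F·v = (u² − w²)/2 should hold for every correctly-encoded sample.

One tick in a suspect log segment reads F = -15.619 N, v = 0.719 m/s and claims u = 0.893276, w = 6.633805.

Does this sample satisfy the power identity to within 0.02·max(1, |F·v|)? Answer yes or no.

F·v = (-15.619)×0.719 = -11.230061 W.
(u² − w²)/2 = (0.797942 − 44.007369)/2 = -21.604713 W.
|Δ| = 10.374652;  2% of max(1, |F·v|) = 0.224601.

no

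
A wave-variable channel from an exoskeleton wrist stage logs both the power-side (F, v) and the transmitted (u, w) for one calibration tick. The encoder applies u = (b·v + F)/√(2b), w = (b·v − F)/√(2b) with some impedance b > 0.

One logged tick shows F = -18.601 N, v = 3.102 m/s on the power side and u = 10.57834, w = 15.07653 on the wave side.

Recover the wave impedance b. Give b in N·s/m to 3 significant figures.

u + w = 25.65487;  u + w = √(2b)·v, so √(2b) = 25.65487/3.102 = 8.27043.
b = (√(2b))²/2 = 68.39999/2 = 34.20000.
(Check via u − w = 2F/√(2b): u − w = -4.49819, 2F/√(2b) = -4.49819.)

b = 34.2 N·s/m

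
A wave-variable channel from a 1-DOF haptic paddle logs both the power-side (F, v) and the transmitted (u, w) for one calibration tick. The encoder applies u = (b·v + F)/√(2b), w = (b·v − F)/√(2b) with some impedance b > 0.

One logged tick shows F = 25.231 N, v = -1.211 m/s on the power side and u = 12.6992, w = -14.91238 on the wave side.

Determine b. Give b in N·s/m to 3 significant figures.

u + w = -2.2132;  u + w = √(2b)·v, so √(2b) = -2.2132/(-1.211) = 1.8276.
b = (√(2b))²/2 = 3.3400/2 = 1.6700.
(Check via u − w = 2F/√(2b): u − w = 27.6116, 2F/√(2b) = 27.6116.)

b = 1.67 N·s/m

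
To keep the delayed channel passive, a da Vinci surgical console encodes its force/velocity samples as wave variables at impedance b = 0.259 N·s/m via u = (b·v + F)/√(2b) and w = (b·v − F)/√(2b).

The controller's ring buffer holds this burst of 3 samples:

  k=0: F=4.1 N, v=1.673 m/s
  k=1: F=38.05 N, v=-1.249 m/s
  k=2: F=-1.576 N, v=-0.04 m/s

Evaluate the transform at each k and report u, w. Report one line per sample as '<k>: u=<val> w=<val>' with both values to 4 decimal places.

k=0: b·v=0.259×1.673=0.4333; √(2b)=0.7197; u=(0.4333+4.1)/0.7197=6.2987, w=(0.4333−4.1)/0.7197=-5.0946
k=1: b·v=0.259×(-1.249)=-0.3235; √(2b)=0.7197; u=(-0.3235+38.05)/0.7197=52.4182, w=(-0.3235−38.05)/0.7197=-53.3171
k=2: b·v=0.259×(-0.04)=-0.0104; √(2b)=0.7197; u=(-0.0104+(-1.576))/0.7197=-2.2041, w=(-0.0104−(-1.576))/0.7197=2.1753

0: u=6.2987 w=-5.0946
1: u=52.4182 w=-53.3171
2: u=-2.2041 w=2.1753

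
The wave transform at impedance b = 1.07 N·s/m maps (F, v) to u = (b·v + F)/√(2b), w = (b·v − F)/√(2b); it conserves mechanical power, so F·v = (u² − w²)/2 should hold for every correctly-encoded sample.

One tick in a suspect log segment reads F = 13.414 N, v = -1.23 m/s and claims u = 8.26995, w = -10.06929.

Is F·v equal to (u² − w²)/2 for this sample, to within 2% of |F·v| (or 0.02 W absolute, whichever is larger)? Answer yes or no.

yes

F·v = 13.414×(-1.23) = -16.49922 W.
(u² − w²)/2 = (68.39207 − 101.39060)/2 = -16.49926 W.
|Δ| = 0.00004;  2% of max(1, |F·v|) = 0.32998.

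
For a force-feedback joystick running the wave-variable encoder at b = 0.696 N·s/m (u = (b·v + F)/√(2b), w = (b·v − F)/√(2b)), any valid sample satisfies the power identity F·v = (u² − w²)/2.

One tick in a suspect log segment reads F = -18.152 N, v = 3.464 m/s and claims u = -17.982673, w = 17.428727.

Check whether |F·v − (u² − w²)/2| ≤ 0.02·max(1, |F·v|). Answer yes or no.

F·v = (-18.152)×3.464 = -62.878528 W.
(u² − w²)/2 = (323.376528 − 303.760525)/2 = 9.808002 W.
|Δ| = 72.686530;  2% of max(1, |F·v|) = 1.257571.

no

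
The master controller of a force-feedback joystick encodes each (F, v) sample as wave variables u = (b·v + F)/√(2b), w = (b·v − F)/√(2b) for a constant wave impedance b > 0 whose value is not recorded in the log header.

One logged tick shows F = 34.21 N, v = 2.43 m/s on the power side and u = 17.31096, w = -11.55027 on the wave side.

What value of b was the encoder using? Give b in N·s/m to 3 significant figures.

b = 2.81 N·s/m

u + w = 5.7607;  u + w = √(2b)·v, so √(2b) = 5.7607/2.43 = 2.3707.
b = (√(2b))²/2 = 5.6200/2 = 2.8100.
(Check via u − w = 2F/√(2b): u − w = 28.8612, 2F/√(2b) = 28.8612.)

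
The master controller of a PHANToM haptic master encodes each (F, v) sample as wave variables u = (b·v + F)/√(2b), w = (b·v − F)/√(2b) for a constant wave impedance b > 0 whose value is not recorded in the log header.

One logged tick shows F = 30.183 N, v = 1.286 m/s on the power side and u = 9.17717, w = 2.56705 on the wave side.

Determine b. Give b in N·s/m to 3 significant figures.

u + w = 11.74422;  u + w = √(2b)·v, so √(2b) = 11.74422/1.286 = 9.13236.
b = (√(2b))²/2 = 83.40007/2 = 41.70004.
(Check via u − w = 2F/√(2b): u − w = 6.61012, 2F/√(2b) = 6.61012.)

b = 41.7 N·s/m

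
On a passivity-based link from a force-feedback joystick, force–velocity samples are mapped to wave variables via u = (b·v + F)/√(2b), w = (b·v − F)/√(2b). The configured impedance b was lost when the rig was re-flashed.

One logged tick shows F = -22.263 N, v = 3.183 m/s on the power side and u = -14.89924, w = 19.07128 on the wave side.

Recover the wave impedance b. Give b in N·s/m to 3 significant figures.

u + w = 4.17204;  u + w = √(2b)·v, so √(2b) = 4.17204/3.183 = 1.31073.
b = (√(2b))²/2 = 1.71800/2 = 0.85900.
(Check via u − w = 2F/√(2b): u − w = -33.97052, 2F/√(2b) = -33.97049.)

b = 0.859 N·s/m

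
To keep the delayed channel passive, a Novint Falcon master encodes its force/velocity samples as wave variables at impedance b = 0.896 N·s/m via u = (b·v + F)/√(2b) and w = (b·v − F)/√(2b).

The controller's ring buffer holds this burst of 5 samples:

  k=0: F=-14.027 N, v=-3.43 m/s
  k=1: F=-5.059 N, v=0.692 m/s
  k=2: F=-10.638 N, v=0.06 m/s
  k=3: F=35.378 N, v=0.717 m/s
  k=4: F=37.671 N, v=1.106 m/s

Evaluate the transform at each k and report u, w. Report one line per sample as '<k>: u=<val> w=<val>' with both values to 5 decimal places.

0: u=-12.77421 w=8.18262
1: u=-3.31599 w=4.24234
2: u=-7.90662 w=7.98694
3: u=26.90791 w=-25.94809
4: u=28.88119 w=-27.40063

k=0: b·v=0.896×(-3.43)=-3.07328; √(2b)=1.33866; u=(-3.07328+(-14.027))/1.33866=-12.77421, w=(-3.07328−(-14.027))/1.33866=8.18262
k=1: b·v=0.896×0.692=0.62003; √(2b)=1.33866; u=(0.62003+(-5.059))/1.33866=-3.31599, w=(0.62003−(-5.059))/1.33866=4.24234
k=2: b·v=0.896×0.06=0.05376; √(2b)=1.33866; u=(0.05376+(-10.638))/1.33866=-7.90662, w=(0.05376−(-10.638))/1.33866=7.98694
k=3: b·v=0.896×0.717=0.64243; √(2b)=1.33866; u=(0.64243+35.378)/1.33866=26.90791, w=(0.64243−35.378)/1.33866=-25.94809
k=4: b·v=0.896×1.106=0.99098; √(2b)=1.33866; u=(0.99098+37.671)/1.33866=28.88119, w=(0.99098−37.671)/1.33866=-27.40063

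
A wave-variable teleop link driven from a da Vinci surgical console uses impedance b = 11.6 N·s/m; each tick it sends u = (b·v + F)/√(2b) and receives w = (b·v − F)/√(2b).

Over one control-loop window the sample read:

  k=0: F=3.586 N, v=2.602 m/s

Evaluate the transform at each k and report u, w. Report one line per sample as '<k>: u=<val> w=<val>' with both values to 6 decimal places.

k=0: b·v=11.6×2.602=30.183200; √(2b)=4.816638; u=(30.183200+3.586)/4.816638=7.010949, w=(30.183200−3.586)/4.816638=5.521943

0: u=7.010949 w=5.521943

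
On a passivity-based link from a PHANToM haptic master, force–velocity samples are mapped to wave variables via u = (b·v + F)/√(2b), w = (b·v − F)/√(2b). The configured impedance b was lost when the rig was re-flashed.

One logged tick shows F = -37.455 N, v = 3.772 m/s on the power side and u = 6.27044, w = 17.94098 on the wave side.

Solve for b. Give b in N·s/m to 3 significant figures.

u + w = 24.2114;  u + w = √(2b)·v, so √(2b) = 24.2114/3.772 = 6.4187.
b = (√(2b))²/2 = 41.2000/2 = 20.6000.
(Check via u − w = 2F/√(2b): u − w = -11.6705, 2F/√(2b) = -11.6705.)

b = 20.6 N·s/m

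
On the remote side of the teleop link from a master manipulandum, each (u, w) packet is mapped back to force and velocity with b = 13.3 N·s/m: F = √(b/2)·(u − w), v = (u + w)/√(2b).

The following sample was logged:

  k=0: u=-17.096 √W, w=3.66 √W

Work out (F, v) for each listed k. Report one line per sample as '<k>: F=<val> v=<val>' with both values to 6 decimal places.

0: F=-53.524730 v=-2.605129

k=0: u−w=-20.756000, u+w=-13.436000; √(b/2)=2.578759, √(2b)=5.157519; F=2.578759×(-20.756)=-53.524730, v=-13.436000/5.157519=-2.605129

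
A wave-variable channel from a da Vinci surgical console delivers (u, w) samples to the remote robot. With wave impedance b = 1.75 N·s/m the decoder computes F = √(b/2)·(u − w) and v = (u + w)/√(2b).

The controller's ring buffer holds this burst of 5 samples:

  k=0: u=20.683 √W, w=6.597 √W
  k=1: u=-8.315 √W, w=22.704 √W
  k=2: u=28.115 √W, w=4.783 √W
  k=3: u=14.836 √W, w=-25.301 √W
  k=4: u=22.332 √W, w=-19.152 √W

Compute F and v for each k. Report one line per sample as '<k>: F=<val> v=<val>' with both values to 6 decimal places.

0: F=13.176246 v=14.581773
1: F=-29.015618 v=7.691244
2: F=21.825088 v=17.584721
3: F=37.544726 v=-5.593778
4: F=38.804729 v=1.699781

k=0: u−w=14.086000, u+w=27.280000; √(b/2)=0.935414, √(2b)=1.870829; F=0.935414×14.086=13.176246, v=27.280000/1.870829=14.581773
k=1: u−w=-31.019000, u+w=14.389000; √(b/2)=0.935414, √(2b)=1.870829; F=0.935414×(-31.019)=-29.015618, v=14.389000/1.870829=7.691244
k=2: u−w=23.332000, u+w=32.898000; √(b/2)=0.935414, √(2b)=1.870829; F=0.935414×23.332=21.825088, v=32.898000/1.870829=17.584721
k=3: u−w=40.137000, u+w=-10.465000; √(b/2)=0.935414, √(2b)=1.870829; F=0.935414×40.137=37.544726, v=-10.465000/1.870829=-5.593778
k=4: u−w=41.484000, u+w=3.180000; √(b/2)=0.935414, √(2b)=1.870829; F=0.935414×41.484=38.804729, v=3.180000/1.870829=1.699781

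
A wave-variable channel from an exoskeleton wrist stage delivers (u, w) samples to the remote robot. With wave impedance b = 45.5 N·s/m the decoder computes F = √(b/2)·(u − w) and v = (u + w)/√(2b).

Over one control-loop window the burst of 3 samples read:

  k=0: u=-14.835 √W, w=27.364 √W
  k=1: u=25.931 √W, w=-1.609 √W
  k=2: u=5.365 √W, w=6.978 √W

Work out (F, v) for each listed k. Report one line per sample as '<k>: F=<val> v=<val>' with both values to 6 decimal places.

0: F=-201.276402 v=1.313396
1: F=131.357428 v=2.549638
2: F=-7.693520 v=1.293898

k=0: u−w=-42.199000, u+w=12.529000; √(b/2)=4.769696, √(2b)=9.539392; F=4.769696×(-42.199)=-201.276402, v=12.529000/9.539392=1.313396
k=1: u−w=27.540000, u+w=24.322000; √(b/2)=4.769696, √(2b)=9.539392; F=4.769696×27.54=131.357428, v=24.322000/9.539392=2.549638
k=2: u−w=-1.613000, u+w=12.343000; √(b/2)=4.769696, √(2b)=9.539392; F=4.769696×(-1.613)=-7.693520, v=12.343000/9.539392=1.293898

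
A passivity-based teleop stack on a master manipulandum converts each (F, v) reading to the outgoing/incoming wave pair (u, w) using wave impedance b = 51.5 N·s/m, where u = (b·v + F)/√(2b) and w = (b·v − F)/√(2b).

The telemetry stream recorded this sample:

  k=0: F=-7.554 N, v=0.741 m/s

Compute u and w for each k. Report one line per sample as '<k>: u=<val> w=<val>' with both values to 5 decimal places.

0: u=3.01585 w=4.50448

k=0: b·v=51.5×0.741=38.16150; √(2b)=10.14889; u=(38.16150+(-7.554))/10.14889=3.01585, w=(38.16150−(-7.554))/10.14889=4.50448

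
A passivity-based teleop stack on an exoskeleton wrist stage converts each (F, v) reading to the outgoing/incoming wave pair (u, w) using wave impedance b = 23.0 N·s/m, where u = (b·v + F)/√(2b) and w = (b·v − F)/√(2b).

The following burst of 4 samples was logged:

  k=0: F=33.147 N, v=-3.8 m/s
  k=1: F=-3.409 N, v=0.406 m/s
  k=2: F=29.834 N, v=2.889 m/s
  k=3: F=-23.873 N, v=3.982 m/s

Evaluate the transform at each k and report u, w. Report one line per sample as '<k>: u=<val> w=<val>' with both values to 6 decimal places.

k=0: b·v=23.0×(-3.8)=-87.400000; √(2b)=6.782330; u=(-87.400000+33.147)/6.782330=-7.999168, w=(-87.400000−33.147)/6.782330=-17.773685
k=1: b·v=23.0×0.406=9.338000; √(2b)=6.782330; u=(9.338000+(-3.409))/6.782330=0.874183, w=(9.338000−(-3.409))/6.782330=1.879443
k=2: b·v=23.0×2.889=66.447000; √(2b)=6.782330; u=(66.447000+29.834)/6.782330=14.195859, w=(66.447000−29.834)/6.782330=5.398292
k=3: b·v=23.0×3.982=91.586000; √(2b)=6.782330; u=(91.586000+(-23.873))/6.782330=9.983737, w=(91.586000−(-23.873))/6.782330=17.023501

0: u=-7.999168 w=-17.773685
1: u=0.874183 w=1.879443
2: u=14.195859 w=5.398292
3: u=9.983737 w=17.023501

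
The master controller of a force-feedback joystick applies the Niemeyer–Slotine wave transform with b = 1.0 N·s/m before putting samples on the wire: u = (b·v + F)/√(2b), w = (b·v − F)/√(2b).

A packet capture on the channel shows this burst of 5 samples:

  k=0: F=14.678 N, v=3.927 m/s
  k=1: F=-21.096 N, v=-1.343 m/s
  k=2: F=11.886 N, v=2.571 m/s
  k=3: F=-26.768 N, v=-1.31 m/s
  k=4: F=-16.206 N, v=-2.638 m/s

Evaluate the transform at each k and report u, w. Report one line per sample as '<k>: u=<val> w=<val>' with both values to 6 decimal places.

0: u=13.155722 w=-7.602105
1: u=-15.866769 w=13.967480
2: u=10.222643 w=-6.586700
3: u=-19.854144 w=18.001524
4: u=-13.324720 w=9.594025

k=0: b·v=1.0×3.927=3.927000; √(2b)=1.414214; u=(3.927000+14.678)/1.414214=13.155722, w=(3.927000−14.678)/1.414214=-7.602105
k=1: b·v=1.0×(-1.343)=-1.343000; √(2b)=1.414214; u=(-1.343000+(-21.096))/1.414214=-15.866769, w=(-1.343000−(-21.096))/1.414214=13.967480
k=2: b·v=1.0×2.571=2.571000; √(2b)=1.414214; u=(2.571000+11.886)/1.414214=10.222643, w=(2.571000−11.886)/1.414214=-6.586700
k=3: b·v=1.0×(-1.31)=-1.310000; √(2b)=1.414214; u=(-1.310000+(-26.768))/1.414214=-19.854144, w=(-1.310000−(-26.768))/1.414214=18.001524
k=4: b·v=1.0×(-2.638)=-2.638000; √(2b)=1.414214; u=(-2.638000+(-16.206))/1.414214=-13.324720, w=(-2.638000−(-16.206))/1.414214=9.594025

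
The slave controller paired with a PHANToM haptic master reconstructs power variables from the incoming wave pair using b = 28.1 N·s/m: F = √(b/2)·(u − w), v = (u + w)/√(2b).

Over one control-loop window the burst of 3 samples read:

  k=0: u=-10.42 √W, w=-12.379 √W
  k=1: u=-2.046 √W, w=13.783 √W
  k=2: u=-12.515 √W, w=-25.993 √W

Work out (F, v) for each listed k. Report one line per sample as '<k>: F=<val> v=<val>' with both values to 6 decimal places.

k=0: u−w=1.959000, u+w=-22.799000; √(b/2)=3.748333, √(2b)=7.496666; F=3.748333×1.959=7.342984, v=-22.799000/7.496666=-3.041219
k=1: u−w=-15.829000, u+w=11.737000; √(b/2)=3.748333, √(2b)=7.496666; F=3.748333×(-15.829)=-59.332362, v=11.737000/7.496666=1.565629
k=2: u−w=13.478000, u+w=-38.508000; √(b/2)=3.748333, √(2b)=7.496666; F=3.748333×13.478=50.520032, v=-38.508000/7.496666=-5.136683

0: F=7.342984 v=-3.041219
1: F=-59.332362 v=1.565629
2: F=50.520032 v=-5.136683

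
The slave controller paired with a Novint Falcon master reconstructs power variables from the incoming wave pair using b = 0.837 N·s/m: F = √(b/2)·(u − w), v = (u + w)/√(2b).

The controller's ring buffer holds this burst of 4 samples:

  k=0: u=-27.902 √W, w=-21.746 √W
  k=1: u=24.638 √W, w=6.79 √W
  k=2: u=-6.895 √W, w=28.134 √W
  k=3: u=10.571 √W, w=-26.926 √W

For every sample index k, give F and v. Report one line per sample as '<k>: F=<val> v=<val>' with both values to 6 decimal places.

k=0: u−w=-6.156000, u+w=-49.648000; √(b/2)=0.646916, √(2b)=1.293832; F=0.646916×(-6.156)=-3.982413, v=-49.648000/1.293832=-38.372848
k=1: u−w=17.848000, u+w=31.428000; √(b/2)=0.646916, √(2b)=1.293832; F=0.646916×17.848=11.546152, v=31.428000/1.293832=24.290643
k=2: u−w=-35.029000, u+w=21.239000; √(b/2)=0.646916, √(2b)=1.293832; F=0.646916×(-35.029)=-22.660812, v=21.239000/1.293832=16.415584
k=3: u−w=37.497000, u+w=-16.355000; √(b/2)=0.646916, √(2b)=1.293832; F=0.646916×37.497=24.257400, v=-16.355000/1.293832=-12.640749

0: F=-3.982413 v=-38.372848
1: F=11.546152 v=24.290643
2: F=-22.660812 v=16.415584
3: F=24.257400 v=-12.640749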